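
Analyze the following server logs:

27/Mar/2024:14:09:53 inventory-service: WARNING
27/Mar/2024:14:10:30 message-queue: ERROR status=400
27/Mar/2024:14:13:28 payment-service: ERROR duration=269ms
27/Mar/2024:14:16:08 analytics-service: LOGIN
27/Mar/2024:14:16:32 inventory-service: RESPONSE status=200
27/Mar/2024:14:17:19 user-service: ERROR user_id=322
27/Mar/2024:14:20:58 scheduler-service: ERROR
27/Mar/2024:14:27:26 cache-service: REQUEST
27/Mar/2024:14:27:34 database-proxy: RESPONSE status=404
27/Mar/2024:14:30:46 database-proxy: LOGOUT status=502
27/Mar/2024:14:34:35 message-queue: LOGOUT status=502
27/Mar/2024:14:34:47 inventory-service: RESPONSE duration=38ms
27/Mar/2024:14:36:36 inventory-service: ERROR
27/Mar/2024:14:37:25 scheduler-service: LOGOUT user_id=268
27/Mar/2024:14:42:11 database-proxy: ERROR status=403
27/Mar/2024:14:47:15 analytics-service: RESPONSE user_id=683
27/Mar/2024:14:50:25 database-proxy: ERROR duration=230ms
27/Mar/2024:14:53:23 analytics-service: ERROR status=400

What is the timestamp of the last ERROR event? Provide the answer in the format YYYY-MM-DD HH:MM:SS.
2024-03-27 14:53:23

To find the last event:

1. Filter for all ERROR events
2. Sort by timestamp
3. Select the last one
4. Timestamp: 2024-03-27 14:53:23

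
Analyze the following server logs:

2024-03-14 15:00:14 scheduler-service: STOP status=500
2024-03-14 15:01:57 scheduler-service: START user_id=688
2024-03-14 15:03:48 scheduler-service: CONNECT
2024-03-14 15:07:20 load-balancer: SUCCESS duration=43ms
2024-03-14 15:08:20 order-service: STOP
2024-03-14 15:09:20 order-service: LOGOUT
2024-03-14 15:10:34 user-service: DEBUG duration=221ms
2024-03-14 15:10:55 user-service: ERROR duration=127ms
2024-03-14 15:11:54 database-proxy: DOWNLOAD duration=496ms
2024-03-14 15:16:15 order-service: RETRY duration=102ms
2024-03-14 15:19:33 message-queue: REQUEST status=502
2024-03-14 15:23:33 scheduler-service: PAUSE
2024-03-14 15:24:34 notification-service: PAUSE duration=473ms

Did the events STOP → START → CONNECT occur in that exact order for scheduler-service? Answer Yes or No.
Yes

To verify sequence order:

1. Find all events in sequence STOP → START → CONNECT for scheduler-service
2. Extract their timestamps
3. Check if timestamps are in ascending order
4. Result: Yes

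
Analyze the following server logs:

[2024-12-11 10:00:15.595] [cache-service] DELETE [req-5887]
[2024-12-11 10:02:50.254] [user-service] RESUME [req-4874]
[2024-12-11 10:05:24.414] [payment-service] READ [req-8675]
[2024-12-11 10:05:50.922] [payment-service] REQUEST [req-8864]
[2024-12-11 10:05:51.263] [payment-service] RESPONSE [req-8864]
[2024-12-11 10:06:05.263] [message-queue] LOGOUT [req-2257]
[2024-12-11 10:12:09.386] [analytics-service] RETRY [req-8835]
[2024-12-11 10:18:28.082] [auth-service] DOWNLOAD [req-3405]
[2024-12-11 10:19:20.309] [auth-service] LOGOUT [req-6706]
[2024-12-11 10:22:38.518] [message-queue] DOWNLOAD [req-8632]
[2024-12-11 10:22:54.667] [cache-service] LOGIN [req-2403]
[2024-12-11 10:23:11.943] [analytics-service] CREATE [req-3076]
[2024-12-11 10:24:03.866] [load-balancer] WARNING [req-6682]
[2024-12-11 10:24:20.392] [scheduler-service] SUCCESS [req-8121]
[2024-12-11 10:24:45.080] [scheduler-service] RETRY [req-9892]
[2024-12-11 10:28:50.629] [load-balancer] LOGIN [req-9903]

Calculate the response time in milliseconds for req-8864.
341

To calculate latency:

1. Find REQUEST with id req-8864: 2024-12-11 10:05:50.922
2. Find RESPONSE with id req-8864: 2024-12-11 10:05:51.263
3. Latency: 2024-12-11 10:05:51.263 - 2024-12-11 10:05:50.922 = 341ms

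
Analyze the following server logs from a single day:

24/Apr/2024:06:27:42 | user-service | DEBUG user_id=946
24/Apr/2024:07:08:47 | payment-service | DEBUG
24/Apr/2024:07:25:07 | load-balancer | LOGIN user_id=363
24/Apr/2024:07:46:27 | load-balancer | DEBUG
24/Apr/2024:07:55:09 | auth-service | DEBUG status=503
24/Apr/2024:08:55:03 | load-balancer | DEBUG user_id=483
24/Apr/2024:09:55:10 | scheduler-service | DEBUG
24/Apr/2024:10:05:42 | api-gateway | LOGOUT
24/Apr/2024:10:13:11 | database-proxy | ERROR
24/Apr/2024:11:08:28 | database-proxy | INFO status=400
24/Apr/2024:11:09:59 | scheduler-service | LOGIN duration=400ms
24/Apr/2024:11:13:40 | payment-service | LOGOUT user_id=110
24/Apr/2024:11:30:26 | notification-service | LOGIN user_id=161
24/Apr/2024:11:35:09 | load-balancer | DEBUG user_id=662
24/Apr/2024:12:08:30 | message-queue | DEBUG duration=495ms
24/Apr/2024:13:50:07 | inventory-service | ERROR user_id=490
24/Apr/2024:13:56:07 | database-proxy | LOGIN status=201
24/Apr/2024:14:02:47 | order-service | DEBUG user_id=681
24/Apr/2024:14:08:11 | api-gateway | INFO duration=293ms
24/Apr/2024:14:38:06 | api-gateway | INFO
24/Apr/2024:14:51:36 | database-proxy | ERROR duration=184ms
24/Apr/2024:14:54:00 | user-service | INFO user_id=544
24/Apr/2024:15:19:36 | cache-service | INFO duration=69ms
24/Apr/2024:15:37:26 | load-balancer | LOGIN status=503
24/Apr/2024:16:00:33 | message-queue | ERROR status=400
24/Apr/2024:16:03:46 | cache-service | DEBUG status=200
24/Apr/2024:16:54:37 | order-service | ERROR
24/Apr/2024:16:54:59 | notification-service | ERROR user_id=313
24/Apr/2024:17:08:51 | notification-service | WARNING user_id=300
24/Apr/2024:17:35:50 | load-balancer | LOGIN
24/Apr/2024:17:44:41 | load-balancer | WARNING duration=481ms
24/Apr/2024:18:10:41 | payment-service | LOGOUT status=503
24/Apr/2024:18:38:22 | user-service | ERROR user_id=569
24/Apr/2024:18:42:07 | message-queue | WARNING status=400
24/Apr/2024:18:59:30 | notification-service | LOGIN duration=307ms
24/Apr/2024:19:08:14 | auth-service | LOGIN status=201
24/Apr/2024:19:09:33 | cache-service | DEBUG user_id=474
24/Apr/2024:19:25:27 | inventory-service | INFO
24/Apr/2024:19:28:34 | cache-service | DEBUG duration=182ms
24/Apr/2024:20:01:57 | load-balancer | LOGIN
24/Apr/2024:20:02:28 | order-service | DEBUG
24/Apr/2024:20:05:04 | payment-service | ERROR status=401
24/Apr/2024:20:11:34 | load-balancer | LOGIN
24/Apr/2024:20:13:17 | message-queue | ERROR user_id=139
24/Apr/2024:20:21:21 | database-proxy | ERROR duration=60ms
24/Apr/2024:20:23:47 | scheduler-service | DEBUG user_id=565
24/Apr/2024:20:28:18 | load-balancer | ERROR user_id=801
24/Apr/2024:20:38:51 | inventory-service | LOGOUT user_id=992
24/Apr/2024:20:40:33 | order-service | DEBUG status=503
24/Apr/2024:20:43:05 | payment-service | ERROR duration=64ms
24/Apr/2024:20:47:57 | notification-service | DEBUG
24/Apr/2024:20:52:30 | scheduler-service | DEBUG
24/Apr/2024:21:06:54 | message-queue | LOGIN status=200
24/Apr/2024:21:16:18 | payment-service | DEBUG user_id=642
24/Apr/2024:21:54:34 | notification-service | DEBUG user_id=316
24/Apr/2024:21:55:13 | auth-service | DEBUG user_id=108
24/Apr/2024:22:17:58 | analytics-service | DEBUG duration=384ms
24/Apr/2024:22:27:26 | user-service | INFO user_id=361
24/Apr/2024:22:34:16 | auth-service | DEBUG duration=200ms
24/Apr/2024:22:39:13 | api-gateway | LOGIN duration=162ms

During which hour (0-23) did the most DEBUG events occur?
20

To find the peak hour:

1. Group all DEBUG events by hour
2. Count events in each hour
3. Find hour with maximum count
4. Peak hour: 20 (with 5 events)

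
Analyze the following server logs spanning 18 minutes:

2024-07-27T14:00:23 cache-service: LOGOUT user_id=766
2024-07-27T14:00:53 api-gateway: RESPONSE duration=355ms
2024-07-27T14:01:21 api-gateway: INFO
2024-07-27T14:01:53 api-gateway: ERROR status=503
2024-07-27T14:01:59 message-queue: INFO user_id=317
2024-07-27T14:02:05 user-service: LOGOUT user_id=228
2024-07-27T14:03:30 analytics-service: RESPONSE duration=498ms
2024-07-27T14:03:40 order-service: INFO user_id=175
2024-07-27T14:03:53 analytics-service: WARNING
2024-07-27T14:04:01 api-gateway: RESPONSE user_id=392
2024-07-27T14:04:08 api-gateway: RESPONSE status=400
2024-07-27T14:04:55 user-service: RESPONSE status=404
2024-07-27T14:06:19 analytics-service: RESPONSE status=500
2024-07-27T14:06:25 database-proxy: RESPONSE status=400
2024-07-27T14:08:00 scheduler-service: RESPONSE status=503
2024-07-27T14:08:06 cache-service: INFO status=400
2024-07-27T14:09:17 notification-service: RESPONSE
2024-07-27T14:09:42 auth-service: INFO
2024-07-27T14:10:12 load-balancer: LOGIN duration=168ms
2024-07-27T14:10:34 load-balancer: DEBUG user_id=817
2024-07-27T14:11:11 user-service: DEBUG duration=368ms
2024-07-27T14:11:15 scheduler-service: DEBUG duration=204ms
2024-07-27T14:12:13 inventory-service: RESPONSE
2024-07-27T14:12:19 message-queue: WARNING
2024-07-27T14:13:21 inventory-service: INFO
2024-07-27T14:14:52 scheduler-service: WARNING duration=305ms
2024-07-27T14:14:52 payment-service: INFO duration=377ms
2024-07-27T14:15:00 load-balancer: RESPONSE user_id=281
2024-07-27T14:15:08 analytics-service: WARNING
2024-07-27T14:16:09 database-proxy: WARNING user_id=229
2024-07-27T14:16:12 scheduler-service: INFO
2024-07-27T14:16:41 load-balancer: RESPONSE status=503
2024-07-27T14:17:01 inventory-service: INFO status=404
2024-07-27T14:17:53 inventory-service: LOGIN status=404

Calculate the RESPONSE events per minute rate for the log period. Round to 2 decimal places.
0.67

To calculate the rate:

1. Count total RESPONSE events: 12
2. Total time period: 18 minutes
3. Rate = 12 / 18 = 0.67 events per minute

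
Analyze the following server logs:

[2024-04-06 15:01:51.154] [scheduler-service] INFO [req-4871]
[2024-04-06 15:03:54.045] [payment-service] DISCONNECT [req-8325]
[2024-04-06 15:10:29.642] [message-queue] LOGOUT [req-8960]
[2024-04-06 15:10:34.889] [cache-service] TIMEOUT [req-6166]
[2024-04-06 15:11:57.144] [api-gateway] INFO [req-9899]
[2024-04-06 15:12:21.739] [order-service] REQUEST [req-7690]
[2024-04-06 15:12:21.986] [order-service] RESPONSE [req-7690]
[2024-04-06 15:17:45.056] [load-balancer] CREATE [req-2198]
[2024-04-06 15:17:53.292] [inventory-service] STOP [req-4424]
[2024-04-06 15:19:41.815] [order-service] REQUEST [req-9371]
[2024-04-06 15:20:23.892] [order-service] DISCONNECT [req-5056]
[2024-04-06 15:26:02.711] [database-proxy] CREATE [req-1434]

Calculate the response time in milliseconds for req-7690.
247

To calculate latency:

1. Find REQUEST with id req-7690: 2024-04-06 15:12:21.739
2. Find RESPONSE with id req-7690: 2024-04-06 15:12:21.986
3. Latency: 2024-04-06 15:12:21.986 - 2024-04-06 15:12:21.739 = 247ms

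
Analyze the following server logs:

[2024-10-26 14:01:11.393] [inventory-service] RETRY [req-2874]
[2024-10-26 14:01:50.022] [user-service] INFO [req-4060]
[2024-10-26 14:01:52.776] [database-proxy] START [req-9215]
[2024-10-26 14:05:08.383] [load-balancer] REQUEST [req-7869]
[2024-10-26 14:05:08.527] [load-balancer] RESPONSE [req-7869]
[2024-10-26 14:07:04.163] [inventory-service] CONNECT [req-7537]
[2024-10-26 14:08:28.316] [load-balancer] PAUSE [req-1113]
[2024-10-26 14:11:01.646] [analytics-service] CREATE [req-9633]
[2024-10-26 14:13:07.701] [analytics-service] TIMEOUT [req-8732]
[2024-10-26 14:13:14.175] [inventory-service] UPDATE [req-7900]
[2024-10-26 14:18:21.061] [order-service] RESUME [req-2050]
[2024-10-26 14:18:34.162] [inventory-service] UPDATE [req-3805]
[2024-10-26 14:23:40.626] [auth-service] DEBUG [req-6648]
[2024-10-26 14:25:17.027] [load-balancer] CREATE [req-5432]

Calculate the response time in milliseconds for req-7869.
144

To calculate latency:

1. Find REQUEST with id req-7869: 2024-10-26 14:05:08.383
2. Find RESPONSE with id req-7869: 2024-10-26 14:05:08.527
3. Latency: 2024-10-26 14:05:08.527 - 2024-10-26 14:05:08.383 = 144ms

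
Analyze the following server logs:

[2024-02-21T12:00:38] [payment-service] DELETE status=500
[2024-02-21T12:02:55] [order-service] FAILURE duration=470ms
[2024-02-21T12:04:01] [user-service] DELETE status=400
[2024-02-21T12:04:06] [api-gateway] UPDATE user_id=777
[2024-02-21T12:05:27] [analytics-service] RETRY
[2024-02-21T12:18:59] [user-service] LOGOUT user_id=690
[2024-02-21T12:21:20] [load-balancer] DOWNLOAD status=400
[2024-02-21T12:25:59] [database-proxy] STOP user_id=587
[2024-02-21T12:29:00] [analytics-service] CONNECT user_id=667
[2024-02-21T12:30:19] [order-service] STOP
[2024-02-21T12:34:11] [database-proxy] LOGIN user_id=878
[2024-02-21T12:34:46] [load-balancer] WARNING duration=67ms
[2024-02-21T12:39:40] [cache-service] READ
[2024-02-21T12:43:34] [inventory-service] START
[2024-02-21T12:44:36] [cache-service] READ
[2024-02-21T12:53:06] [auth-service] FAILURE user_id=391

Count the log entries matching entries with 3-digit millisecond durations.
1

To find matching entries:

1. Pattern to match: entries with 3-digit millisecond durations
2. Scan each log entry for the pattern
3. Count matches: 1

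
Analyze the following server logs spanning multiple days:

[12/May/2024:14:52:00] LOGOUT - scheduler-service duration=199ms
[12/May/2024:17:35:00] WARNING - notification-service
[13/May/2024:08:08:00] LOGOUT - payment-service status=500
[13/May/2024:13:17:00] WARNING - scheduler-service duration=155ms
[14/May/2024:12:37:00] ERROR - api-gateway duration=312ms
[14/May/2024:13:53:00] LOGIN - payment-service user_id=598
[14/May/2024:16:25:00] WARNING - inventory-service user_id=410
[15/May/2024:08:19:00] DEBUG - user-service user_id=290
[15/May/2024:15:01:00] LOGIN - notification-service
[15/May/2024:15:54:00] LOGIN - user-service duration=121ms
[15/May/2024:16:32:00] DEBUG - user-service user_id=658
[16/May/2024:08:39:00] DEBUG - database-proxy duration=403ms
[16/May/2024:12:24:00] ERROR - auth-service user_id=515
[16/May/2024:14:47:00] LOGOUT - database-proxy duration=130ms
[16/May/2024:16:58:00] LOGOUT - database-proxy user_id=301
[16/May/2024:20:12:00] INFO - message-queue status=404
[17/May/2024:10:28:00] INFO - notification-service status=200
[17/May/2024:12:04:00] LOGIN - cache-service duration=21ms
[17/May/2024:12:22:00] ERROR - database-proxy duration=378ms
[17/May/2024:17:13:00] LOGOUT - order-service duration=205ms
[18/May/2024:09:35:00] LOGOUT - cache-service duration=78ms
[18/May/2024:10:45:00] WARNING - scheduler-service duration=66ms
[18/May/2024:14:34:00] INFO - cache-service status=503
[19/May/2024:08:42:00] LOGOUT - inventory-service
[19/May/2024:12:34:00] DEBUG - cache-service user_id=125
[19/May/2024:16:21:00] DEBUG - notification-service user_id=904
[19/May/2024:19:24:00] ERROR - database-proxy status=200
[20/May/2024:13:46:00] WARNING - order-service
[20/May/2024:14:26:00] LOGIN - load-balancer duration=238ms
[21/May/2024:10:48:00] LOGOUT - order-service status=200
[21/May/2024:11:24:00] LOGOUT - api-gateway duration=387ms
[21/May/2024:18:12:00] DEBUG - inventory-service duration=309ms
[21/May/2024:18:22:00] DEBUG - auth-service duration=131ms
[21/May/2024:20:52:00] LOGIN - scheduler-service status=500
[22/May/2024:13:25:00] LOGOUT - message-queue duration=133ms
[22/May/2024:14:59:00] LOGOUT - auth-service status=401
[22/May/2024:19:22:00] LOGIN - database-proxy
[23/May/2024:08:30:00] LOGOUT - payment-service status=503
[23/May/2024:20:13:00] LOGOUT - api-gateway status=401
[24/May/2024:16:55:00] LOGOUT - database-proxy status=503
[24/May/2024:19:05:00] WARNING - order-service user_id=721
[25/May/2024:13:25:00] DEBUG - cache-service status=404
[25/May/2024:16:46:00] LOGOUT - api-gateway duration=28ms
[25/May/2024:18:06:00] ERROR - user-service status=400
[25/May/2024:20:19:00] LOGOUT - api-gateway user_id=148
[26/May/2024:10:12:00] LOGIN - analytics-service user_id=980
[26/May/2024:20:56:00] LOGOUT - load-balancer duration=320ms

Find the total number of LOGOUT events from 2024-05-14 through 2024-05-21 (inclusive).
7

To filter by date range:

1. Date range: 2024-05-14 through 2024-05-21, both dates inclusive
2. Filter for LOGOUT events whose date falls in this range
3. Count matching events: 7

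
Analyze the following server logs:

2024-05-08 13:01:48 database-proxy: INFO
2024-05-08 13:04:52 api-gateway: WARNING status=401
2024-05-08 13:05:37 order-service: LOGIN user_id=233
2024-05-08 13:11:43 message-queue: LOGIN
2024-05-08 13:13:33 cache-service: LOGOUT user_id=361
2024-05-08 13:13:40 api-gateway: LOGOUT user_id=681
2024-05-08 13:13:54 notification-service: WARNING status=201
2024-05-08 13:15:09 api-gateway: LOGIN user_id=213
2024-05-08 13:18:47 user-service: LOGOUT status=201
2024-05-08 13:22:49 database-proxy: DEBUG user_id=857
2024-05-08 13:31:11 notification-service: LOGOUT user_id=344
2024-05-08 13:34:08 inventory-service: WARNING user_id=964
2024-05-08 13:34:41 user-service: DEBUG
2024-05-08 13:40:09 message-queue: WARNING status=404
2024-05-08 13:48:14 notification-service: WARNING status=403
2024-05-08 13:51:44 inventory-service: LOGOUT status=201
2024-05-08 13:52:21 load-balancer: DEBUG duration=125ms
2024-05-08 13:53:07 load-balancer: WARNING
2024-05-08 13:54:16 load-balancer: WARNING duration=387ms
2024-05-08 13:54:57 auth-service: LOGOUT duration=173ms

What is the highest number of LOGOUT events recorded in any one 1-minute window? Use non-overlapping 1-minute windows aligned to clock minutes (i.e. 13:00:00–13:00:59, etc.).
2

To find the burst window:

1. Divide the log period into non-overlapping 1-minute windows starting at 13:00
2. Count LOGOUT events in each window
3. Find the window with maximum count
4. Maximum events in a window: 2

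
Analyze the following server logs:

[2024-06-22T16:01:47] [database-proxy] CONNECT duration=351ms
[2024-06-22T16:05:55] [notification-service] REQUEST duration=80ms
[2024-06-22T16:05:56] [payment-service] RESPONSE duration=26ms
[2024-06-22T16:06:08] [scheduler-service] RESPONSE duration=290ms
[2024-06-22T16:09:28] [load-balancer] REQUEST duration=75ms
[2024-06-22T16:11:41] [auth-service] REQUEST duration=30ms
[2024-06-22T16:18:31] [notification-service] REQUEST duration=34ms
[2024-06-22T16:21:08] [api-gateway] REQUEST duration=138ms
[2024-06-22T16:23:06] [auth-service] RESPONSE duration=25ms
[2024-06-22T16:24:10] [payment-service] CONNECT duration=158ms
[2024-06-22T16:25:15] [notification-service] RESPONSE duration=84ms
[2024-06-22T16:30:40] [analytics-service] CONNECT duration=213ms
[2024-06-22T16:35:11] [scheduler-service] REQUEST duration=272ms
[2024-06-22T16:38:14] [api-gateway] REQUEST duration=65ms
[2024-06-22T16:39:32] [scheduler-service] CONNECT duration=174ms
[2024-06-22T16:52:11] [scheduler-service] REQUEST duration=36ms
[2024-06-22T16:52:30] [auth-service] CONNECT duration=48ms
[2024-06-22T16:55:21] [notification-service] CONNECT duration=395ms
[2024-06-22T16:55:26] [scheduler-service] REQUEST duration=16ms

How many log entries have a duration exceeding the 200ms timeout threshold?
5

To count timeouts:

1. Threshold: 200ms
2. Extract duration from each log entry
3. Count entries where duration > 200
4. Timeout count: 5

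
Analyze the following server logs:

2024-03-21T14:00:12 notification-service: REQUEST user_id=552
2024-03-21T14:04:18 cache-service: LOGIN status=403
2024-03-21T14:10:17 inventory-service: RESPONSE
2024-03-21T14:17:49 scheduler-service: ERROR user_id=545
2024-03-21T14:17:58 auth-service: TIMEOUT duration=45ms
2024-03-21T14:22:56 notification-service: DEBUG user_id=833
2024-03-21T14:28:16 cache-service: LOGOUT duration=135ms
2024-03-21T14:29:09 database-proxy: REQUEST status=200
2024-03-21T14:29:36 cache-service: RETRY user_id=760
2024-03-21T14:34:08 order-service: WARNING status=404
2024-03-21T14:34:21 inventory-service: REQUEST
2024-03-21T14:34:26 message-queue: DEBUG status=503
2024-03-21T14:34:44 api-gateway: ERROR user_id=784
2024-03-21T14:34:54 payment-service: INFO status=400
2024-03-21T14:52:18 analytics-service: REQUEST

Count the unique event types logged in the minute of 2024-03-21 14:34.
5

To count unique event types:

1. Filter events in the minute starting at 2024-03-21 14:34
2. Extract event types from matching entries
3. Count unique types: 5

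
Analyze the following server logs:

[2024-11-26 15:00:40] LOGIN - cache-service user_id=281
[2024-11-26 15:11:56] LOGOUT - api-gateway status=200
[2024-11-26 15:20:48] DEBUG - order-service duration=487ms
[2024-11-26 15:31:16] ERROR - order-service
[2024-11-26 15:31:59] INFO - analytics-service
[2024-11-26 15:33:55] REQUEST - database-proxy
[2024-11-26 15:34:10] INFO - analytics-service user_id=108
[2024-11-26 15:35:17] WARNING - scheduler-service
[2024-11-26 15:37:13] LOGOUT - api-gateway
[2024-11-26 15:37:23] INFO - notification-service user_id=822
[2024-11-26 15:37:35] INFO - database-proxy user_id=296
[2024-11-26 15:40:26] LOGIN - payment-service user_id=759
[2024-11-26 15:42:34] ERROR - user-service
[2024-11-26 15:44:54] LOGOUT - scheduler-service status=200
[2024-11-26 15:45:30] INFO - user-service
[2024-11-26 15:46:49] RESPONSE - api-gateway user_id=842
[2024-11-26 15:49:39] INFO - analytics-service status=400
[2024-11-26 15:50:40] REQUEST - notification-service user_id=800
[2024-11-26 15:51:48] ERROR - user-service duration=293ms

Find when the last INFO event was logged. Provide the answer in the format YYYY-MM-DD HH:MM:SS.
2024-11-26 15:49:39

To find the last event:

1. Filter for all INFO events
2. Sort by timestamp
3. Select the last one
4. Timestamp: 2024-11-26 15:49:39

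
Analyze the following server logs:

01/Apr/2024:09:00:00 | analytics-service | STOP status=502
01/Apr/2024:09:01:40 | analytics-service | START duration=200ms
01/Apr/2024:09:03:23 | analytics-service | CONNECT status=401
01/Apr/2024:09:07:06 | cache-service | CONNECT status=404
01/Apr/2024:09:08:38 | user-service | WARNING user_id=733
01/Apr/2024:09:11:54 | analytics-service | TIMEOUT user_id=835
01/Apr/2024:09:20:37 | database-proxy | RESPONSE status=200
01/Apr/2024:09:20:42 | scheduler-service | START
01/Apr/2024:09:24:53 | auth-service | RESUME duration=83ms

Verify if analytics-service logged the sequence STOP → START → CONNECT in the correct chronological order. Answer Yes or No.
Yes

To verify sequence order:

1. Find all events in sequence STOP → START → CONNECT for analytics-service
2. Extract their timestamps
3. Check if timestamps are in ascending order
4. Result: Yes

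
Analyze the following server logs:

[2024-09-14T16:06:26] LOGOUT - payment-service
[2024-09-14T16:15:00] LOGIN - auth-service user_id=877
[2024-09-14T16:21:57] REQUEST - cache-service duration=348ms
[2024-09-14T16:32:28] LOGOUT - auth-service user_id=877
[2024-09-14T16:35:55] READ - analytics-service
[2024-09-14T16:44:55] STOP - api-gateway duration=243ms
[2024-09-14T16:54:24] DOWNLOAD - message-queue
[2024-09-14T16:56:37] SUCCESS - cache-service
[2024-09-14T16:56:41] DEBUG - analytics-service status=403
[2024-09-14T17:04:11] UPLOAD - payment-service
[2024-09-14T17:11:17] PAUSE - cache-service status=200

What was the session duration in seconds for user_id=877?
1048

To calculate session duration:

1. Find LOGIN event for user_id=877: 2024-09-14T16:15:00
2. Find LOGOUT event for user_id=877: 2024-09-14T16:32:28
3. Session duration: 2024-09-14T16:32:28 - 2024-09-14T16:15:00 = 1048 seconds (17 minutes)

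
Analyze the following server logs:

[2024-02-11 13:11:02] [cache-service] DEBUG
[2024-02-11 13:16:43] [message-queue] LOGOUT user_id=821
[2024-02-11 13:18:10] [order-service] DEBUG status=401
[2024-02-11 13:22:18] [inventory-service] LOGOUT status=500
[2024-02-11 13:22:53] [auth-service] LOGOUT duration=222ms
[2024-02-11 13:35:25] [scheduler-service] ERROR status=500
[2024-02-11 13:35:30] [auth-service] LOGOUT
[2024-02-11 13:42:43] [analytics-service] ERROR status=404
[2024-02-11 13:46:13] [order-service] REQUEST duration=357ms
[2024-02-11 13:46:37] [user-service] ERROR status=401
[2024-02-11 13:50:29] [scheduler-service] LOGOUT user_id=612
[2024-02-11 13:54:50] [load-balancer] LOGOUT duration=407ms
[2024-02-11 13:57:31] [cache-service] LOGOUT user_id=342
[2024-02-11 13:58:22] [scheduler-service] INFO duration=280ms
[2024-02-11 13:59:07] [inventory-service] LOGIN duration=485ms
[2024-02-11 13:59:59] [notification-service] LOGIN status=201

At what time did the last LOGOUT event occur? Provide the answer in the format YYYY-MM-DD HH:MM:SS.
2024-02-11 13:57:31

To find the last event:

1. Filter for all LOGOUT events
2. Sort by timestamp
3. Select the last one
4. Timestamp: 2024-02-11 13:57:31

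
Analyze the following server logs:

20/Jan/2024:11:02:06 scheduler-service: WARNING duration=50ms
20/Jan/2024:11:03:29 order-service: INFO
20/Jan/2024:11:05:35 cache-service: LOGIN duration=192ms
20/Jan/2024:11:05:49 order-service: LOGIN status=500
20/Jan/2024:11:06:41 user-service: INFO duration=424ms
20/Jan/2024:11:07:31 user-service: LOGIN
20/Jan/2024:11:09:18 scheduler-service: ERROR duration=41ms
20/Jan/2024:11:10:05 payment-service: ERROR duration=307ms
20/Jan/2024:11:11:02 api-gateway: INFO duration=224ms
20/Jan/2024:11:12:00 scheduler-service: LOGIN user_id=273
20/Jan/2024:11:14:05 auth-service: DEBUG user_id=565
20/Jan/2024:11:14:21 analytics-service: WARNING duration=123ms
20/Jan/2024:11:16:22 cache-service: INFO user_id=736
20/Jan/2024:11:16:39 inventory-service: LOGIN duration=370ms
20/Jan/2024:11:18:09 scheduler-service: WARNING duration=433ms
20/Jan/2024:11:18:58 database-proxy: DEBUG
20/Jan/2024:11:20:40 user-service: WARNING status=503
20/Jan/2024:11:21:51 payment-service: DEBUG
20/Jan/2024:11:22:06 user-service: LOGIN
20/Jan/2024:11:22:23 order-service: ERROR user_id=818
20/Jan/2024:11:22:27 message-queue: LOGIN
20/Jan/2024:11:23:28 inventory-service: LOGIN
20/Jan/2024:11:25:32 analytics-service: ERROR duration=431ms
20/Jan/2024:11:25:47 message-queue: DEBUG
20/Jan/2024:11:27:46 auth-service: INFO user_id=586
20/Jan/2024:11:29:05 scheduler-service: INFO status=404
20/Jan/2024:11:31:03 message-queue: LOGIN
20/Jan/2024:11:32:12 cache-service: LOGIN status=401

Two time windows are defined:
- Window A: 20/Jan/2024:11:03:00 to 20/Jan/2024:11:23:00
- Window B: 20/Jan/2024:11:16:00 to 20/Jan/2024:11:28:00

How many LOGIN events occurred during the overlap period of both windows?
3

To find overlap events:

1. Window A: 20/Jan/2024:11:03:00 to 20/Jan/2024:11:23:00
2. Window B: 20/Jan/2024:11:16:00 to 20/Jan/2024:11:28:00
3. Overlap period: 20/Jan/2024:11:16:00 to 20/Jan/2024:11:23:00
4. Count LOGIN events in overlap: 3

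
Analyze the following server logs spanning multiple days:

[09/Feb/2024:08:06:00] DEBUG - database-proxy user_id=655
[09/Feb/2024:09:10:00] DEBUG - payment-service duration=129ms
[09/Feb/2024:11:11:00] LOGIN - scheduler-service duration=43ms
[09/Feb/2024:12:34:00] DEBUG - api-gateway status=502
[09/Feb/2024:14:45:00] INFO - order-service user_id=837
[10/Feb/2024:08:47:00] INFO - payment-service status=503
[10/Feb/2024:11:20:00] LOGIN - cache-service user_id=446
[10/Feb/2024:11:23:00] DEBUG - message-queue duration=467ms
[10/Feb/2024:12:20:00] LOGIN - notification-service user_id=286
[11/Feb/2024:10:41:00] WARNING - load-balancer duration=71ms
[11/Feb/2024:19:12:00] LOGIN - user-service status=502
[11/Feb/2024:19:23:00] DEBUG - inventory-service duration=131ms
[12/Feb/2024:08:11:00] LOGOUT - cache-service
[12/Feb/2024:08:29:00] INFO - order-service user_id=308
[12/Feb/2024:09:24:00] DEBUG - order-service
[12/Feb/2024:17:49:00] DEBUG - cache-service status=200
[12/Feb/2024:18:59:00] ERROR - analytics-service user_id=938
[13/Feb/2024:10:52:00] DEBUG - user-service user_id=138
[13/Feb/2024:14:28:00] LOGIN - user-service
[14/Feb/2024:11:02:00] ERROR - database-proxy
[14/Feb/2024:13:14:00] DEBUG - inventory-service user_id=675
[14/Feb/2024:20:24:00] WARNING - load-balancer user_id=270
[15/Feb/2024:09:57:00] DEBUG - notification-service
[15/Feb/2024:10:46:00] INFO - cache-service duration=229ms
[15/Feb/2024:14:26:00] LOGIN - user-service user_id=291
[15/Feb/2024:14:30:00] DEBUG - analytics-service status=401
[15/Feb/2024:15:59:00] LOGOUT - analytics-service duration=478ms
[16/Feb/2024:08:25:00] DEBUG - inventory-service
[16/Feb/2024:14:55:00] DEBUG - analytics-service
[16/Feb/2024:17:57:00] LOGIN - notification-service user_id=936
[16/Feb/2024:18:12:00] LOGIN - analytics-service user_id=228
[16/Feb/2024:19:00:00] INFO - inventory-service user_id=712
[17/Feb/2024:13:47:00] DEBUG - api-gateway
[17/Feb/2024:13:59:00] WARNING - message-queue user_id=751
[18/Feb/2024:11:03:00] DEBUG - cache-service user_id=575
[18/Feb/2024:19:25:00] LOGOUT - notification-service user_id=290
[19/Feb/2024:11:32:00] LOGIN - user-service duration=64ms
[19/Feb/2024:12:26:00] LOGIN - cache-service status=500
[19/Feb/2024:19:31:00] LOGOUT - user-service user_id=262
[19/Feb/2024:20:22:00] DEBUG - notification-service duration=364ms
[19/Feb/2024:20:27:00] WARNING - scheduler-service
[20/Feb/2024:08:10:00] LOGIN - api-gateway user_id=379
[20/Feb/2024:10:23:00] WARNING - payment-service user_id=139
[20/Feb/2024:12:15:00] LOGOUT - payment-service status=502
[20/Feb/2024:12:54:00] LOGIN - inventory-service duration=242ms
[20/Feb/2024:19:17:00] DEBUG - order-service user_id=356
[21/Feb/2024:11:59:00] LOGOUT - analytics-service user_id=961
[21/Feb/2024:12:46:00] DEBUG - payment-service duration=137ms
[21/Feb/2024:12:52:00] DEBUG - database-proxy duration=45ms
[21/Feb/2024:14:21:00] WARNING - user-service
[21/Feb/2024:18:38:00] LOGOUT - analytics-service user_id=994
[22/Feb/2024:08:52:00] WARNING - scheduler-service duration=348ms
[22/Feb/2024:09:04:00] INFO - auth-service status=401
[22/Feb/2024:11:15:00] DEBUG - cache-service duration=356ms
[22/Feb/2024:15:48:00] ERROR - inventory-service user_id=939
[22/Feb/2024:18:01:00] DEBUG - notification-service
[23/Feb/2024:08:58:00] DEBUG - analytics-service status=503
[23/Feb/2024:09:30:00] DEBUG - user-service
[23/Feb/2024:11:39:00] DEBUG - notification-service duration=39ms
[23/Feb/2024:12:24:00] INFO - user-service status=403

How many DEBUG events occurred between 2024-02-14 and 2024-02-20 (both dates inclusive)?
9

To filter by date range:

1. Date range: 2024-02-14 through 2024-02-20, both dates inclusive
2. Filter for DEBUG events whose date falls in this range
3. Count matching events: 9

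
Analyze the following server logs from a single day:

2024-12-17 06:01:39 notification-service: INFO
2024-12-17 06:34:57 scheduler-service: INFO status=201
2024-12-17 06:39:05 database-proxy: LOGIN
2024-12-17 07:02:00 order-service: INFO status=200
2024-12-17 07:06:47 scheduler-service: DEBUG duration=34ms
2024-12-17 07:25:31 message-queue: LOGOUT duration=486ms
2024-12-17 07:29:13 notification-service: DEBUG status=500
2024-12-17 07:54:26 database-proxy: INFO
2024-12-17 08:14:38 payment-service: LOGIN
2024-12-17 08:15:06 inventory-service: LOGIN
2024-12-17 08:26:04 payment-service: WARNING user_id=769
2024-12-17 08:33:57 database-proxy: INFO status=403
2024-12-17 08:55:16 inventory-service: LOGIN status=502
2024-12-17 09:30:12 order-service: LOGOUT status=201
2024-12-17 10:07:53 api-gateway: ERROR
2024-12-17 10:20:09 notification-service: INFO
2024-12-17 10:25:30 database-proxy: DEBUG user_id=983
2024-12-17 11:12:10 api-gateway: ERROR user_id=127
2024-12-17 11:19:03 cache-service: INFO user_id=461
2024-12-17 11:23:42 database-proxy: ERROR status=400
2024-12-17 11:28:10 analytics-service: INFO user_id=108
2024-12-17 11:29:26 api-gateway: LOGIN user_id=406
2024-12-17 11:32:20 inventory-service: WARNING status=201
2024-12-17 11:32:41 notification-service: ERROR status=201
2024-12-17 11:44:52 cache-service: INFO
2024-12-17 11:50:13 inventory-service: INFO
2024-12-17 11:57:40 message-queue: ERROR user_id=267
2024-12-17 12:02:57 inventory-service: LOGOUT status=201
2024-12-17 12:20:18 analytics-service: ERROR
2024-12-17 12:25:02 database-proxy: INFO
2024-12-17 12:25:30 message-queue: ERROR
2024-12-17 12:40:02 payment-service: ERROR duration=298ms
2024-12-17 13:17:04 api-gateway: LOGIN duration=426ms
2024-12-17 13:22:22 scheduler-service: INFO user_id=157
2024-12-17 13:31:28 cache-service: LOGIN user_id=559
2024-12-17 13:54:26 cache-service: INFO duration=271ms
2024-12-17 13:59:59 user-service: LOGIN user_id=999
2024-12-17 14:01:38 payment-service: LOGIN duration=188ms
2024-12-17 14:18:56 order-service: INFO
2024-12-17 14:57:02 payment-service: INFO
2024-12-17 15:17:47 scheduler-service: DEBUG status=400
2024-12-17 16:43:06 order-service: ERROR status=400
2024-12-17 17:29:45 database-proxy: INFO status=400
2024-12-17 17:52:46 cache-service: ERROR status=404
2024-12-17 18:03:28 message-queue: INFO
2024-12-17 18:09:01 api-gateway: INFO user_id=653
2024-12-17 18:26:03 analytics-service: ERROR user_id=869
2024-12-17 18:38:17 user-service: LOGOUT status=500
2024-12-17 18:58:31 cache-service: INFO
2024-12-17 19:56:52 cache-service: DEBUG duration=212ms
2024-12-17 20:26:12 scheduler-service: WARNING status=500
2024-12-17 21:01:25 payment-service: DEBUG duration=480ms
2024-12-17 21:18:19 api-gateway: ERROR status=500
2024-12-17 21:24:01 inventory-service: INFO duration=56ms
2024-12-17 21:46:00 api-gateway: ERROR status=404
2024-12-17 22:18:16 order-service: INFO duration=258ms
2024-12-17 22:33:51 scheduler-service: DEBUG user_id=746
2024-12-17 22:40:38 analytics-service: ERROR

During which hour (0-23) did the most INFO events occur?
11

To find the peak hour:

1. Group all INFO events by hour
2. Count events in each hour
3. Find hour with maximum count
4. Peak hour: 11 (with 4 events)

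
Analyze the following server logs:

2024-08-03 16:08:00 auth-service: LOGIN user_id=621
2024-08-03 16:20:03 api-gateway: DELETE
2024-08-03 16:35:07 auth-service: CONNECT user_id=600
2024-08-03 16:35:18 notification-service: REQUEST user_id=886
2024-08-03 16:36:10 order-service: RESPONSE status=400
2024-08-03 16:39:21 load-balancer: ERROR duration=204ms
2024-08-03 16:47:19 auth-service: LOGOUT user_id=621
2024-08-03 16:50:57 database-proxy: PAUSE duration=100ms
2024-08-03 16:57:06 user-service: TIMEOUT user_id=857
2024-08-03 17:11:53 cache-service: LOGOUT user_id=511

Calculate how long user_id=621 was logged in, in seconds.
2359

To calculate session duration:

1. Find LOGIN event for user_id=621: 2024-08-03 16:08:00
2. Find LOGOUT event for user_id=621: 2024-08-03 16:47:19
3. Session duration: 2024-08-03 16:47:19 - 2024-08-03 16:08:00 = 2359 seconds (39 minutes)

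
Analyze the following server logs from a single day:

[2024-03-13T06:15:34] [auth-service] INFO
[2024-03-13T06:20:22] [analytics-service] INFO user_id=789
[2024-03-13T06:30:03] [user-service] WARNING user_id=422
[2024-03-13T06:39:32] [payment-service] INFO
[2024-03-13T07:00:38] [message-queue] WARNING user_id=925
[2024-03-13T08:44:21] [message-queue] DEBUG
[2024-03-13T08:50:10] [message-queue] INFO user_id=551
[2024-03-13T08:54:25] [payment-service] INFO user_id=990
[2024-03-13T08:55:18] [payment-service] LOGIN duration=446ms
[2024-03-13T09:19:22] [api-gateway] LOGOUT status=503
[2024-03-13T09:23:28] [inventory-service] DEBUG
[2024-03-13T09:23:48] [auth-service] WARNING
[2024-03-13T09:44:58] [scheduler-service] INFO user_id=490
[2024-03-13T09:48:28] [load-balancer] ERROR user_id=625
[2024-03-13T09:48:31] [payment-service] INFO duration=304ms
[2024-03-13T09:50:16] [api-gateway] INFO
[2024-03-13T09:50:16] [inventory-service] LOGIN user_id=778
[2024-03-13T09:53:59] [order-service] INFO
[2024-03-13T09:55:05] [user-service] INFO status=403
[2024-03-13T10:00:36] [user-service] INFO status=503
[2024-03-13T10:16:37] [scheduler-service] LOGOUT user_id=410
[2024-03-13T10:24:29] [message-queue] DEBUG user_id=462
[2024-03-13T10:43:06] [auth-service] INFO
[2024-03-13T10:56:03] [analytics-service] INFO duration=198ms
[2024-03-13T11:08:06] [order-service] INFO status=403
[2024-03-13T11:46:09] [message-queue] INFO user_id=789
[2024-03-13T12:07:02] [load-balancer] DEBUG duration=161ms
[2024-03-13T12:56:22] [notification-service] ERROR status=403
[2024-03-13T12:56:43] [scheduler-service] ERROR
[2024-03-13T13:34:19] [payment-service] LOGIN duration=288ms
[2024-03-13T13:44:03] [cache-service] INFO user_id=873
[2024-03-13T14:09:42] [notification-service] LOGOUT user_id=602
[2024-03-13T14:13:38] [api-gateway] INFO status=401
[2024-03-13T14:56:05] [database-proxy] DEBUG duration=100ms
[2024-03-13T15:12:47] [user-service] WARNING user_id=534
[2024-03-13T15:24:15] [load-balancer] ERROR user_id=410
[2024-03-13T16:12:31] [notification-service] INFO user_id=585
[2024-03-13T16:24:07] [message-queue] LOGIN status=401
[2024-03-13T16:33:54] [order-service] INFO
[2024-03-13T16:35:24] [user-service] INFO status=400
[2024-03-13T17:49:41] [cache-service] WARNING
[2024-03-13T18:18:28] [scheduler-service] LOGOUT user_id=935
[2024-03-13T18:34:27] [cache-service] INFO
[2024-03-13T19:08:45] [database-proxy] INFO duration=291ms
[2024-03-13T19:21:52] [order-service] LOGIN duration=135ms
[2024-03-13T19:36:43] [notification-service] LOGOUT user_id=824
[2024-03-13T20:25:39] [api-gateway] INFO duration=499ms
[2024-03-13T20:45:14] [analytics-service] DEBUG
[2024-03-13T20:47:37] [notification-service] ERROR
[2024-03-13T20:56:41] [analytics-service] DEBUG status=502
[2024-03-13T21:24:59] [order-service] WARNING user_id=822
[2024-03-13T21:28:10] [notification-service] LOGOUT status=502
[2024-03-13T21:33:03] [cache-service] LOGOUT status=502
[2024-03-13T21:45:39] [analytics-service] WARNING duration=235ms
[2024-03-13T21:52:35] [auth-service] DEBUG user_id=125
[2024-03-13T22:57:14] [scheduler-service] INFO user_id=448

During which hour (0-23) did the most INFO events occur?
9

To find the peak hour:

1. Group all INFO events by hour
2. Count events in each hour
3. Find hour with maximum count
4. Peak hour: 9 (with 5 events)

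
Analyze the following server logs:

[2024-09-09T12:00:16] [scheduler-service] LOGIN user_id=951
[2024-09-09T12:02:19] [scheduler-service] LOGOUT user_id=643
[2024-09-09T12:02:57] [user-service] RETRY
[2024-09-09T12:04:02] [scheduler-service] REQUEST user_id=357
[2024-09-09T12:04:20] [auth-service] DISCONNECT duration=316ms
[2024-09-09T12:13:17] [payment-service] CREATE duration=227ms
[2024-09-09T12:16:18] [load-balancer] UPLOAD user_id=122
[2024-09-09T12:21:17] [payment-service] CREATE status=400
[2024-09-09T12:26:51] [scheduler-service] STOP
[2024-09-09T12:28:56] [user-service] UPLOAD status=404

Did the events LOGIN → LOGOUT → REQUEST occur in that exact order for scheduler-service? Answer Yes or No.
Yes

To verify sequence order:

1. Find all events in sequence LOGIN → LOGOUT → REQUEST for scheduler-service
2. Extract their timestamps
3. Check if timestamps are in ascending order
4. Result: Yes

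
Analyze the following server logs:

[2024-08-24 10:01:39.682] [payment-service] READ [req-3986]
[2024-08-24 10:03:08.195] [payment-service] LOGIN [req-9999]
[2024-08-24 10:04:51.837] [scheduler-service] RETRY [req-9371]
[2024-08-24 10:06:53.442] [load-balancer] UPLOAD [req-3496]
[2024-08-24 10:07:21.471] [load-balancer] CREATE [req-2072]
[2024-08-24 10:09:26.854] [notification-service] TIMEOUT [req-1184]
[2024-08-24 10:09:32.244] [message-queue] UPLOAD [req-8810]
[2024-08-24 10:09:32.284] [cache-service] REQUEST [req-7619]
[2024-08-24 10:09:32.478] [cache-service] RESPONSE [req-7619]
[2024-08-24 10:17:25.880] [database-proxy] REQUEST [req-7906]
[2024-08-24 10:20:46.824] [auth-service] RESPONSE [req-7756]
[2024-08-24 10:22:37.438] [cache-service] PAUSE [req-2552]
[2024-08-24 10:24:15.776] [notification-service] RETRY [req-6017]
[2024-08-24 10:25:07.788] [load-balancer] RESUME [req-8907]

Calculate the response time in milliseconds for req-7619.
194

To calculate latency:

1. Find REQUEST with id req-7619: 2024-08-24 10:09:32.284
2. Find RESPONSE with id req-7619: 2024-08-24 10:09:32.478
3. Latency: 2024-08-24 10:09:32.478 - 2024-08-24 10:09:32.284 = 194ms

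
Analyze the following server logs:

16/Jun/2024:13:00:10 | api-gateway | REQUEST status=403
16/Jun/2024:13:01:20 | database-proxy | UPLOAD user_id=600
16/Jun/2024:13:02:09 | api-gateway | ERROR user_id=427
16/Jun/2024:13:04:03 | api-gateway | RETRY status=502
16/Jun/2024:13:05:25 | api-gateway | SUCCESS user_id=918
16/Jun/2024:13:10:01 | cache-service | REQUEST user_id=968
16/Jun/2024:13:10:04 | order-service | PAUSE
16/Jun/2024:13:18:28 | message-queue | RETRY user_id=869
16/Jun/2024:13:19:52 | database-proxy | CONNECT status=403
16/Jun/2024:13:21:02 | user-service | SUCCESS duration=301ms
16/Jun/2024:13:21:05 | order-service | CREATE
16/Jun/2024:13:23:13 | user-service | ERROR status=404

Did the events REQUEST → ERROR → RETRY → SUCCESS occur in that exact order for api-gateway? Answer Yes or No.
Yes

To verify sequence order:

1. Find all events in sequence REQUEST → ERROR → RETRY → SUCCESS for api-gateway
2. Extract their timestamps
3. Check if timestamps are in ascending order
4. Result: Yes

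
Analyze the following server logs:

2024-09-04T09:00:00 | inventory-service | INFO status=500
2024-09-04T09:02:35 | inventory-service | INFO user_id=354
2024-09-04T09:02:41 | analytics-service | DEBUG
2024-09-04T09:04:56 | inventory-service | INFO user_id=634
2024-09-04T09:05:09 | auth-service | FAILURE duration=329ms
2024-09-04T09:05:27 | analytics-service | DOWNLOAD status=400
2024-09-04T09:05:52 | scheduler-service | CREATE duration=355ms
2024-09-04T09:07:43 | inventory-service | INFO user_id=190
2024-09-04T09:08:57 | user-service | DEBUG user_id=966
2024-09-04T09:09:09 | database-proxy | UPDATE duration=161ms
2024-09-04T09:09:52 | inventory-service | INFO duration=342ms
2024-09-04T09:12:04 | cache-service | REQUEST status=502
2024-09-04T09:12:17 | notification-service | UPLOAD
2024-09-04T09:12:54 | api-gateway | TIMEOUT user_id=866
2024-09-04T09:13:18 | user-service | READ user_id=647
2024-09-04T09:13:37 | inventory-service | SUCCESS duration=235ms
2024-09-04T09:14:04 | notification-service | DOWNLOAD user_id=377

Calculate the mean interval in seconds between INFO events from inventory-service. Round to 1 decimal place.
148.0

To calculate average interval:

1. Find all INFO events for inventory-service in order
2. Calculate time gaps between consecutive events
3. Compute mean of gaps: 592 / 4 = 148.0 seconds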